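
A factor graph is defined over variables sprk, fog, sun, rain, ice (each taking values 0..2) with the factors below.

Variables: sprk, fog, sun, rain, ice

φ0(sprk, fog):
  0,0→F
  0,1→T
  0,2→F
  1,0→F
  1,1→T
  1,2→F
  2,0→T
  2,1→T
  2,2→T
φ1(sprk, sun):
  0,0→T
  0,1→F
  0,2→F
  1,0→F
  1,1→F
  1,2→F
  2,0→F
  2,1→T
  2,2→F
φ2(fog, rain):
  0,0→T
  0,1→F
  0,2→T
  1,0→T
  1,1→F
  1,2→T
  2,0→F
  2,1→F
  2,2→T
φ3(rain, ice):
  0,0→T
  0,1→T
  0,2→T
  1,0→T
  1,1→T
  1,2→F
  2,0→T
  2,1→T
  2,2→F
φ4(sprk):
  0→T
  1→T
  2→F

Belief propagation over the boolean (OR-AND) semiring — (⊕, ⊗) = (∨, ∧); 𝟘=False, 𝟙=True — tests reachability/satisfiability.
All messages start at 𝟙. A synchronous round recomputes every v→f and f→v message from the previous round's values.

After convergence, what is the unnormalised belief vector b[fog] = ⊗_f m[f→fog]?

b[fog] = [F, T, F]

init: all messages = 𝟙 over 3 values
r1 m[φ0→sprk] = [T, T, T]
r1 m[φ0→fog] = [T, T, T]
r1 m[φ1→sprk] = [T, F, T]
r1 m[φ1→sun] = [T, T, F]
r1 m[φ2→fog] = [T, T, T]
r1 m[φ2→rain] = [T, F, T]
r1 m[φ3→rain] = [T, T, T]
r1 m[φ3→ice] = [T, T, T]
r1 m[φ4→sprk] = [T, T, F]
r1 m[sprk→φ0] = [T, T, T]
r1 m[sprk→φ1] = [T, T, T]
r1 m[sprk→φ4] = [T, T, T]
r1 m[fog→φ0] = [T, T, T]
r1 m[fog→φ2] = [T, T, T]
r1 m[sun→φ1] = [T, T, T]
r1 m[rain→φ2] = [T, T, T]
r1 m[rain→φ3] = [T, T, T]
r1 m[ice→φ3] = [T, T, T]
r2 m[φ0→sprk] = [T, T, T]
r2 m[φ0→fog] = [T, T, T]
r2 m[φ1→sprk] = [T, F, T]
r2 m[φ1→sun] = [T, T, F]
r2 m[φ2→fog] = [T, T, T]
r2 m[φ2→rain] = [T, F, T]
r2 m[φ3→rain] = [T, T, T]
r2 m[φ3→ice] = [T, T, T]
r2 m[φ4→sprk] = [T, T, F]
r2 m[sprk→φ0] = [T, F, F]
r2 m[sprk→φ1] = [T, T, F]
r2 m[sprk→φ4] = [T, F, T]
r2 m[fog→φ0] = [T, T, T]
r2 m[fog→φ2] = [T, T, T]
r2 m[sun→φ1] = [T, T, T]
r2 m[rain→φ2] = [T, T, T]
r2 m[rain→φ3] = [T, F, T]
r2 m[ice→φ3] = [T, T, T]
r3 m[φ0→sprk] = [T, T, T]
r3 m[φ0→fog] = [F, T, F]
r3 m[φ1→sprk] = [T, F, T]
r3 m[φ1→sun] = [T, F, F]
r3 m[φ2→fog] = [T, T, T]
r3 m[φ2→rain] = [T, F, T]
r3 m[φ3→rain] = [T, T, T]
r3 m[φ3→ice] = [T, T, T]
r3 m[φ4→sprk] = [T, T, F]
r3 m[sprk→φ0] = [T, F, F]
r3 m[sprk→φ1] = [T, T, F]
r3 m[sprk→φ4] = [T, F, T]
r3 m[fog→φ0] = [T, T, T]
r3 m[fog→φ2] = [T, T, T]
r3 m[sun→φ1] = [T, T, T]
r3 m[rain→φ2] = [T, T, T]
r3 m[rain→φ3] = [T, F, T]
r3 m[ice→φ3] = [T, T, T]
r4 m[φ0→sprk] = [T, T, T]
r4 m[φ0→fog] = [F, T, F]
r4 m[φ1→sprk] = [T, F, T]
r4 m[φ1→sun] = [T, F, F]
r4 m[φ2→fog] = [T, T, T]
r4 m[φ2→rain] = [T, F, T]
r4 m[φ3→rain] = [T, T, T]
r4 m[φ3→ice] = [T, T, T]
r4 m[φ4→sprk] = [T, T, F]
r4 m[sprk→φ0] = [T, F, F]
r4 m[sprk→φ1] = [T, T, F]
r4 m[sprk→φ4] = [T, F, T]
r4 m[fog→φ0] = [T, T, T]
r4 m[fog→φ2] = [F, T, F]
r4 m[sun→φ1] = [T, T, T]
r4 m[rain→φ2] = [T, T, T]
r4 m[rain→φ3] = [T, F, T]
r4 m[ice→φ3] = [T, T, T]
r5 m[φ0→sprk] = [T, T, T]
r5 m[φ0→fog] = [F, T, F]
r5 m[φ1→sprk] = [T, F, T]
r5 m[φ1→sun] = [T, F, F]
r5 m[φ2→fog] = [T, T, T]
r5 m[φ2→rain] = [T, F, T]
r5 m[φ3→rain] = [T, T, T]
r5 m[φ3→ice] = [T, T, T]
r5 m[φ4→sprk] = [T, T, F]
r5 m[sprk→φ0] = [T, F, F]
r5 m[sprk→φ1] = [T, T, F]
r5 m[sprk→φ4] = [T, F, T]
r5 m[fog→φ0] = [T, T, T]
r5 m[fog→φ2] = [F, T, F]
r5 m[sun→φ1] = [T, T, T]
r5 m[rain→φ2] = [T, T, T]
r5 m[rain→φ3] = [T, F, T]
r5 m[ice→φ3] = [T, T, T]
fixed point reached at round 5
b[fog] = ⊗ incoming = [F, T, F]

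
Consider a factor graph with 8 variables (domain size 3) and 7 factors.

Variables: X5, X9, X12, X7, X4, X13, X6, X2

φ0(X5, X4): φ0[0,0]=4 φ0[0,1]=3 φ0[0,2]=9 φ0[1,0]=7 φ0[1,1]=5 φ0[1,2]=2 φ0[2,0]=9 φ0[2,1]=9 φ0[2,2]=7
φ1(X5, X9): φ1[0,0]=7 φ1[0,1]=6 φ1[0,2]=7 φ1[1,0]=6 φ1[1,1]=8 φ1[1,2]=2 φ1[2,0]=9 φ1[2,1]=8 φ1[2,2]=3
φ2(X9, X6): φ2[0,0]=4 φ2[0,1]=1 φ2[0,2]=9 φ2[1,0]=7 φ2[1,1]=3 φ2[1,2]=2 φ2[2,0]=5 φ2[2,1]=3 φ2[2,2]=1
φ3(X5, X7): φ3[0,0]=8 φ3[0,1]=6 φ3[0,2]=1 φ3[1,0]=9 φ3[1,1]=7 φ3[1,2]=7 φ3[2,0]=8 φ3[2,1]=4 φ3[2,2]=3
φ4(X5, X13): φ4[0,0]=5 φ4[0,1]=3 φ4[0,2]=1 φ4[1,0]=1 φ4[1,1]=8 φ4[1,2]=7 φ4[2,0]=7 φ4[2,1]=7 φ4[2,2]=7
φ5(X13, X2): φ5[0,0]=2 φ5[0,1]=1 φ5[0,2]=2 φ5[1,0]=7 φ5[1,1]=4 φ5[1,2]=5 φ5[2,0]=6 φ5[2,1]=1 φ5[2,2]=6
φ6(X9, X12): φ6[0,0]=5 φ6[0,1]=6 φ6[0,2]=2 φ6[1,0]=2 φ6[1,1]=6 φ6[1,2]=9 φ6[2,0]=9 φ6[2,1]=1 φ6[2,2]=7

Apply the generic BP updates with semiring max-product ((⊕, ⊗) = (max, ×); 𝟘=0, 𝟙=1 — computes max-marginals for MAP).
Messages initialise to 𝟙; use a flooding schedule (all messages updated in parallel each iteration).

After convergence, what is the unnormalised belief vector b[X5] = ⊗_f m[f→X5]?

b[X5] = [571536, 1778112, 1778112]

init: all messages = 𝟙 over 3 values
r1 m[φ0→X5] = [9, 7, 9]
r1 m[φ0→X4] = [9, 9, 9]
r1 m[φ1→X5] = [7, 8, 9]
r1 m[φ1→X9] = [9, 8, 7]
r1 m[φ2→X9] = [9, 7, 5]
r1 m[φ2→X6] = [7, 3, 9]
r1 m[φ3→X5] = [8, 9, 8]
r1 m[φ3→X7] = [9, 7, 7]
r1 m[φ4→X5] = [5, 8, 7]
r1 m[φ4→X13] = [7, 8, 7]
r1 m[φ5→X13] = [2, 7, 6]
r1 m[φ5→X2] = [7, 4, 6]
r1 m[φ6→X9] = [6, 9, 9]
r1 m[φ6→X12] = [9, 6, 9]
r1 m[X5→φ0] = [1, 1, 1]
r1 m[X5→φ1] = [1, 1, 1]
r1 m[X5→φ3] = [1, 1, 1]
r1 m[X5→φ4] = [1, 1, 1]
r1 m[X9→φ1] = [1, 1, 1]
r1 m[X9→φ2] = [1, 1, 1]
r1 m[X9→φ6] = [1, 1, 1]
r1 m[X12→φ6] = [1, 1, 1]
r1 m[X7→φ3] = [1, 1, 1]
r1 m[X4→φ0] = [1, 1, 1]
r1 m[X13→φ4] = [1, 1, 1]
r1 m[X13→φ5] = [1, 1, 1]
r1 m[X6→φ2] = [1, 1, 1]
r1 m[X2→φ5] = [1, 1, 1]
r2 m[φ0→X5] = [9, 7, 9]
r2 m[φ0→X4] = [9, 9, 9]
r2 m[φ1→X5] = [7, 8, 9]
r2 m[φ1→X9] = [9, 8, 7]
r2 m[φ2→X9] = [9, 7, 5]
r2 m[φ2→X6] = [7, 3, 9]
r2 m[φ3→X5] = [8, 9, 8]
r2 m[φ3→X7] = [9, 7, 7]
r2 m[φ4→X5] = [5, 8, 7]
r2 m[φ4→X13] = [7, 8, 7]
r2 m[φ5→X13] = [2, 7, 6]
r2 m[φ5→X2] = [7, 4, 6]
r2 m[φ6→X9] = [6, 9, 9]
r2 m[φ6→X12] = [9, 6, 9]
r2 m[X5→φ0] = [280, 576, 504]
r2 m[X5→φ1] = [360, 504, 504]
r2 m[X5→φ3] = [315, 448, 567]
r2 m[X5→φ4] = [504, 504, 648]
r2 m[X9→φ1] = [54, 63, 45]
r2 m[X9→φ2] = [54, 72, 63]
r2 m[X9→φ6] = [81, 56, 35]
r2 m[X12→φ6] = [1, 1, 1]
r2 m[X7→φ3] = [1, 1, 1]
r2 m[X4→φ0] = [1, 1, 1]
r2 m[X13→φ4] = [2, 7, 6]
r2 m[X13→φ5] = [7, 8, 7]
r2 m[X6→φ2] = [1, 1, 1]
r2 m[X2→φ5] = [1, 1, 1]
r3 m[φ0→X5] = [9, 7, 9]
r3 m[φ0→X4] = [4536, 4536, 3528]
r3 m[φ1→X5] = [378, 504, 504]
r3 m[φ1→X9] = [4536, 4032, 2520]
r3 m[φ2→X9] = [9, 7, 5]
r3 m[φ2→X6] = [504, 216, 486]
r3 m[φ3→X5] = [8, 9, 8]
r3 m[φ3→X7] = [4536, 3136, 3136]
r3 m[φ4→X5] = [21, 56, 49]
r3 m[φ4→X13] = [4536, 4536, 4536]
r3 m[φ5→X13] = [2, 7, 6]
r3 m[φ5→X2] = [56, 32, 42]
r3 m[φ6→X9] = [6, 9, 9]
r3 m[φ6→X12] = [405, 486, 504]
r3 m[X5→φ0] = [280, 576, 504]
r3 m[X5→φ1] = [360, 504, 504]
r3 m[X5→φ3] = [315, 448, 567]
r3 m[X5→φ4] = [504, 504, 648]
r3 m[X9→φ1] = [54, 63, 45]
r3 m[X9→φ2] = [54, 72, 63]
r3 m[X9→φ6] = [81, 56, 35]
r3 m[X12→φ6] = [1, 1, 1]
r3 m[X7→φ3] = [1, 1, 1]
r3 m[X4→φ0] = [1, 1, 1]
r3 m[X13→φ4] = [2, 7, 6]
r3 m[X13→φ5] = [7, 8, 7]
r3 m[X6→φ2] = [1, 1, 1]
r3 m[X2→φ5] = [1, 1, 1]
r4 m[φ0→X5] = [9, 7, 9]
r4 m[φ0→X4] = [4536, 4536, 3528]
r4 m[φ1→X5] = [378, 504, 504]
r4 m[φ1→X9] = [4536, 4032, 2520]
r4 m[φ2→X9] = [9, 7, 5]
r4 m[φ2→X6] = [504, 216, 486]
r4 m[φ3→X5] = [8, 9, 8]
r4 m[φ3→X7] = [4536, 3136, 3136]
r4 m[φ4→X5] = [21, 56, 49]
r4 m[φ4→X13] = [4536, 4536, 4536]
r4 m[φ5→X13] = [2, 7, 6]
r4 m[φ5→X2] = [56, 32, 42]
r4 m[φ6→X9] = [6, 9, 9]
r4 m[φ6→X12] = [405, 486, 504]
r4 m[X5→φ0] = [63504, 254016, 197568]
r4 m[X5→φ1] = [1512, 3528, 3528]
r4 m[X5→φ3] = [71442, 197568, 222264]
r4 m[X5→φ4] = [27216, 31752, 36288]
r4 m[X9→φ1] = [54, 63, 45]
r4 m[X9→φ2] = [27216, 36288, 22680]
r4 m[X9→φ6] = [40824, 28224, 12600]
r4 m[X12→φ6] = [1, 1, 1]
r4 m[X7→φ3] = [1, 1, 1]
r4 m[X4→φ0] = [1, 1, 1]
r4 m[X13→φ4] = [2, 7, 6]
r4 m[X13→φ5] = [4536, 4536, 4536]
r4 m[X6→φ2] = [1, 1, 1]
r4 m[X2→φ5] = [1, 1, 1]
r5 m[φ0→X5] = [9, 7, 9]
r5 m[φ0→X4] = [1778112, 1778112, 1382976]
r5 m[φ1→X5] = [378, 504, 504]
r5 m[φ1→X9] = [31752, 28224, 10584]
r5 m[φ2→X9] = [9, 7, 5]
r5 m[φ2→X6] = [254016, 108864, 244944]
r5 m[φ3→X5] = [8, 9, 8]
r5 m[φ3→X7] = [1778112, 1382976, 1382976]
r5 m[φ4→X5] = [21, 56, 49]
r5 m[φ4→X13] = [254016, 254016, 254016]
r5 m[φ5→X13] = [2, 7, 6]
r5 m[φ5→X2] = [31752, 18144, 27216]
r5 m[φ6→X9] = [6, 9, 9]
r5 m[φ6→X12] = [204120, 244944, 254016]
r5 m[X5→φ0] = [63504, 254016, 197568]
r5 m[X5→φ1] = [1512, 3528, 3528]
r5 m[X5→φ3] = [71442, 197568, 222264]
r5 m[X5→φ4] = [27216, 31752, 36288]
r5 m[X9→φ1] = [54, 63, 45]
r5 m[X9→φ2] = [27216, 36288, 22680]
r5 m[X9→φ6] = [40824, 28224, 12600]
r5 m[X12→φ6] = [1, 1, 1]
r5 m[X7→φ3] = [1, 1, 1]
r5 m[X4→φ0] = [1, 1, 1]
r5 m[X13→φ4] = [2, 7, 6]
r5 m[X13→φ5] = [4536, 4536, 4536]
r5 m[X6→φ2] = [1, 1, 1]
r5 m[X2→φ5] = [1, 1, 1]
r6 m[φ0→X5] = [9, 7, 9]
r6 m[φ0→X4] = [1778112, 1778112, 1382976]
r6 m[φ1→X5] = [378, 504, 504]
r6 m[φ1→X9] = [31752, 28224, 10584]
r6 m[φ2→X9] = [9, 7, 5]
r6 m[φ2→X6] = [254016, 108864, 244944]
r6 m[φ3→X5] = [8, 9, 8]
r6 m[φ3→X7] = [1778112, 1382976, 1382976]
r6 m[φ4→X5] = [21, 56, 49]
r6 m[φ4→X13] = [254016, 254016, 254016]
r6 m[φ5→X13] = [2, 7, 6]
r6 m[φ5→X2] = [31752, 18144, 27216]
r6 m[φ6→X9] = [6, 9, 9]
r6 m[φ6→X12] = [204120, 244944, 254016]
r6 m[X5→φ0] = [63504, 254016, 197568]
r6 m[X5→φ1] = [1512, 3528, 3528]
r6 m[X5→φ3] = [71442, 197568, 222264]
r6 m[X5→φ4] = [27216, 31752, 36288]
r6 m[X9→φ1] = [54, 63, 45]
r6 m[X9→φ2] = [190512, 254016, 95256]
r6 m[X9→φ6] = [285768, 197568, 52920]
r6 m[X12→φ6] = [1, 1, 1]
r6 m[X7→φ3] = [1, 1, 1]
r6 m[X4→φ0] = [1, 1, 1]
r6 m[X13→φ4] = [2, 7, 6]
r6 m[X13→φ5] = [254016, 254016, 254016]
r6 m[X6→φ2] = [1, 1, 1]
r6 m[X2→φ5] = [1, 1, 1]
r7 m[φ0→X5] = [9, 7, 9]
r7 m[φ0→X4] = [1778112, 1778112, 1382976]
r7 m[φ1→X5] = [378, 504, 504]
r7 m[φ1→X9] = [31752, 28224, 10584]
r7 m[φ2→X9] = [9, 7, 5]
r7 m[φ2→X6] = [1778112, 762048, 1714608]
r7 m[φ3→X5] = [8, 9, 8]
r7 m[φ3→X7] = [1778112, 1382976, 1382976]
r7 m[φ4→X5] = [21, 56, 49]
r7 m[φ4→X13] = [254016, 254016, 254016]
r7 m[φ5→X13] = [2, 7, 6]
r7 m[φ5→X2] = [1778112, 1016064, 1524096]
r7 m[φ6→X9] = [6, 9, 9]
r7 m[φ6→X12] = [1428840, 1714608, 1778112]
r7 m[X5→φ0] = [63504, 254016, 197568]
r7 m[X5→φ1] = [1512, 3528, 3528]
r7 m[X5→φ3] = [71442, 197568, 222264]
r7 m[X5→φ4] = [27216, 31752, 36288]
r7 m[X9→φ1] = [54, 63, 45]
r7 m[X9→φ2] = [190512, 254016, 95256]
r7 m[X9→φ6] = [285768, 197568, 52920]
r7 m[X12→φ6] = [1, 1, 1]
r7 m[X7→φ3] = [1, 1, 1]
r7 m[X4→φ0] = [1, 1, 1]
r7 m[X13→φ4] = [2, 7, 6]
r7 m[X13→φ5] = [254016, 254016, 254016]
r7 m[X6→φ2] = [1, 1, 1]
r7 m[X2→φ5] = [1, 1, 1]
r8 m[φ0→X5] = [9, 7, 9]
r8 m[φ0→X4] = [1778112, 1778112, 1382976]
r8 m[φ1→X5] = [378, 504, 504]
r8 m[φ1→X9] = [31752, 28224, 10584]
r8 m[φ2→X9] = [9, 7, 5]
r8 m[φ2→X6] = [1778112, 762048, 1714608]
r8 m[φ3→X5] = [8, 9, 8]
r8 m[φ3→X7] = [1778112, 1382976, 1382976]
r8 m[φ4→X5] = [21, 56, 49]
r8 m[φ4→X13] = [254016, 254016, 254016]
r8 m[φ5→X13] = [2, 7, 6]
r8 m[φ5→X2] = [1778112, 1016064, 1524096]
r8 m[φ6→X9] = [6, 9, 9]
r8 m[φ6→X12] = [1428840, 1714608, 1778112]
r8 m[X5→φ0] = [63504, 254016, 197568]
r8 m[X5→φ1] = [1512, 3528, 3528]
r8 m[X5→φ3] = [71442, 197568, 222264]
r8 m[X5→φ4] = [27216, 31752, 36288]
r8 m[X9→φ1] = [54, 63, 45]
r8 m[X9→φ2] = [190512, 254016, 95256]
r8 m[X9→φ6] = [285768, 197568, 52920]
r8 m[X12→φ6] = [1, 1, 1]
r8 m[X7→φ3] = [1, 1, 1]
r8 m[X4→φ0] = [1, 1, 1]
r8 m[X13→φ4] = [2, 7, 6]
r8 m[X13→φ5] = [254016, 254016, 254016]
r8 m[X6→φ2] = [1, 1, 1]
r8 m[X2→φ5] = [1, 1, 1]
fixed point reached at round 8
b[X5] = ⊗ incoming = [571536, 1778112, 1778112]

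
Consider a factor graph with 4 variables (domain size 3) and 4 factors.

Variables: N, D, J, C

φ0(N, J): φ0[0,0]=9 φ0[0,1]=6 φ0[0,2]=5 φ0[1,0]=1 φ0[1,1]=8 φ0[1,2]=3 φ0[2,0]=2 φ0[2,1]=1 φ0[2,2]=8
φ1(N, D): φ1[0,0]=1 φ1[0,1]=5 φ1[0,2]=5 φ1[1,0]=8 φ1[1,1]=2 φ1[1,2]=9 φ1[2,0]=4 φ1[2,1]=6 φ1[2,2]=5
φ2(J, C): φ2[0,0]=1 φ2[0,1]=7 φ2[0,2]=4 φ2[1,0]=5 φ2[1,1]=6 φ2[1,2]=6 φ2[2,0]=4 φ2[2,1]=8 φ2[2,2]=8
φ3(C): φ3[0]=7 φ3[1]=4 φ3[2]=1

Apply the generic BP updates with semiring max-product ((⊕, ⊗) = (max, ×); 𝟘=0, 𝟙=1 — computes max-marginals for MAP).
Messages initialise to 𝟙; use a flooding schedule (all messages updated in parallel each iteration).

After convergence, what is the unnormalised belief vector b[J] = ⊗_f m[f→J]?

b[J] = [1260, 2520, 1536]

init: all messages = 𝟙 over 3 values
r1 m[φ0→N] = [9, 8, 8]
r1 m[φ0→J] = [9, 8, 8]
r1 m[φ1→N] = [5, 9, 6]
r1 m[φ1→D] = [8, 6, 9]
r1 m[φ2→J] = [7, 6, 8]
r1 m[φ2→C] = [5, 8, 8]
r1 m[φ3→C] = [7, 4, 1]
r1 m[N→φ0] = [1, 1, 1]
r1 m[N→φ1] = [1, 1, 1]
r1 m[D→φ1] = [1, 1, 1]
r1 m[J→φ0] = [1, 1, 1]
r1 m[J→φ2] = [1, 1, 1]
r1 m[C→φ2] = [1, 1, 1]
r1 m[C→φ3] = [1, 1, 1]
r2 m[φ0→N] = [9, 8, 8]
r2 m[φ0→J] = [9, 8, 8]
r2 m[φ1→N] = [5, 9, 6]
r2 m[φ1→D] = [8, 6, 9]
r2 m[φ2→J] = [7, 6, 8]
r2 m[φ2→C] = [5, 8, 8]
r2 m[φ3→C] = [7, 4, 1]
r2 m[N→φ0] = [5, 9, 6]
r2 m[N→φ1] = [9, 8, 8]
r2 m[D→φ1] = [1, 1, 1]
r2 m[J→φ0] = [7, 6, 8]
r2 m[J→φ2] = [9, 8, 8]
r2 m[C→φ2] = [7, 4, 1]
r2 m[C→φ3] = [5, 8, 8]
r3 m[φ0→N] = [63, 48, 64]
r3 m[φ0→J] = [45, 72, 48]
r3 m[φ1→N] = [5, 9, 6]
r3 m[φ1→D] = [64, 48, 72]
r3 m[φ2→J] = [28, 35, 32]
r3 m[φ2→C] = [40, 64, 64]
r3 m[φ3→C] = [7, 4, 1]
r3 m[N→φ0] = [5, 9, 6]
r3 m[N→φ1] = [9, 8, 8]
r3 m[D→φ1] = [1, 1, 1]
r3 m[J→φ0] = [7, 6, 8]
r3 m[J→φ2] = [9, 8, 8]
r3 m[C→φ2] = [7, 4, 1]
r3 m[C→φ3] = [5, 8, 8]
r4 m[φ0→N] = [63, 48, 64]
r4 m[φ0→J] = [45, 72, 48]
r4 m[φ1→N] = [5, 9, 6]
r4 m[φ1→D] = [64, 48, 72]
r4 m[φ2→J] = [28, 35, 32]
r4 m[φ2→C] = [40, 64, 64]
r4 m[φ3→C] = [7, 4, 1]
r4 m[N→φ0] = [5, 9, 6]
r4 m[N→φ1] = [63, 48, 64]
r4 m[D→φ1] = [1, 1, 1]
r4 m[J→φ0] = [28, 35, 32]
r4 m[J→φ2] = [45, 72, 48]
r4 m[C→φ2] = [7, 4, 1]
r4 m[C→φ3] = [40, 64, 64]
r5 m[φ0→N] = [252, 280, 256]
r5 m[φ0→J] = [45, 72, 48]
r5 m[φ1→N] = [5, 9, 6]
r5 m[φ1→D] = [384, 384, 432]
r5 m[φ2→J] = [28, 35, 32]
r5 m[φ2→C] = [360, 432, 432]
r5 m[φ3→C] = [7, 4, 1]
r5 m[N→φ0] = [5, 9, 6]
r5 m[N→φ1] = [63, 48, 64]
r5 m[D→φ1] = [1, 1, 1]
r5 m[J→φ0] = [28, 35, 32]
r5 m[J→φ2] = [45, 72, 48]
r5 m[C→φ2] = [7, 4, 1]
r5 m[C→φ3] = [40, 64, 64]
r6 m[φ0→N] = [252, 280, 256]
r6 m[φ0→J] = [45, 72, 48]
r6 m[φ1→N] = [5, 9, 6]
r6 m[φ1→D] = [384, 384, 432]
r6 m[φ2→J] = [28, 35, 32]
r6 m[φ2→C] = [360, 432, 432]
r6 m[φ3→C] = [7, 4, 1]
r6 m[N→φ0] = [5, 9, 6]
r6 m[N→φ1] = [252, 280, 256]
r6 m[D→φ1] = [1, 1, 1]
r6 m[J→φ0] = [28, 35, 32]
r6 m[J→φ2] = [45, 72, 48]
r6 m[C→φ2] = [7, 4, 1]
r6 m[C→φ3] = [360, 432, 432]
r7 m[φ0→N] = [252, 280, 256]
r7 m[φ0→J] = [45, 72, 48]
r7 m[φ1→N] = [5, 9, 6]
r7 m[φ1→D] = [2240, 1536, 2520]
r7 m[φ2→J] = [28, 35, 32]
r7 m[φ2→C] = [360, 432, 432]
r7 m[φ3→C] = [7, 4, 1]
r7 m[N→φ0] = [5, 9, 6]
r7 m[N→φ1] = [252, 280, 256]
r7 m[D→φ1] = [1, 1, 1]
r7 m[J→φ0] = [28, 35, 32]
r7 m[J→φ2] = [45, 72, 48]
r7 m[C→φ2] = [7, 4, 1]
r7 m[C→φ3] = [360, 432, 432]
r8 m[φ0→N] = [252, 280, 256]
r8 m[φ0→J] = [45, 72, 48]
r8 m[φ1→N] = [5, 9, 6]
r8 m[φ1→D] = [2240, 1536, 2520]
r8 m[φ2→J] = [28, 35, 32]
r8 m[φ2→C] = [360, 432, 432]
r8 m[φ3→C] = [7, 4, 1]
r8 m[N→φ0] = [5, 9, 6]
r8 m[N→φ1] = [252, 280, 256]
r8 m[D→φ1] = [1, 1, 1]
r8 m[J→φ0] = [28, 35, 32]
r8 m[J→φ2] = [45, 72, 48]
r8 m[C→φ2] = [7, 4, 1]
r8 m[C→φ3] = [360, 432, 432]
fixed point reached at round 8
b[J] = ⊗ incoming = [1260, 2520, 1536]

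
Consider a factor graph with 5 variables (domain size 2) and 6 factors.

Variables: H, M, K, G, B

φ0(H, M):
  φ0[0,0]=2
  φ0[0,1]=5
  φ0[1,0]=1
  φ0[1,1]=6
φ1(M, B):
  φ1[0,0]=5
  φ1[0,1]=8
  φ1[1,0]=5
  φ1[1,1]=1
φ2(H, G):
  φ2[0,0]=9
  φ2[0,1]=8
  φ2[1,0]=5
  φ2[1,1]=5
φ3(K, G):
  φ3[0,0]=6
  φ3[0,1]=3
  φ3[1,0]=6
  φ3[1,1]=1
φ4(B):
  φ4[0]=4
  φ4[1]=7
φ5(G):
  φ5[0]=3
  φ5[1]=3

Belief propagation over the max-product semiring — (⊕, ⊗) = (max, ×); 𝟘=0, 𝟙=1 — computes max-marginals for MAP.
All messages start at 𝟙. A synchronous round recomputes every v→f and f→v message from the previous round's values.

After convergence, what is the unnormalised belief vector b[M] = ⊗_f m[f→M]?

init: all messages = 𝟙 over 2 values
r1 m[φ0→H] = [5, 6]
r1 m[φ0→M] = [2, 6]
r1 m[φ1→M] = [8, 5]
r1 m[φ1→B] = [5, 8]
r1 m[φ2→H] = [9, 5]
r1 m[φ2→G] = [9, 8]
r1 m[φ3→K] = [6, 6]
r1 m[φ3→G] = [6, 3]
r1 m[φ4→B] = [4, 7]
r1 m[φ5→G] = [3, 3]
r1 m[H→φ0] = [1, 1]
r1 m[H→φ2] = [1, 1]
r1 m[M→φ0] = [1, 1]
r1 m[M→φ1] = [1, 1]
r1 m[K→φ3] = [1, 1]
r1 m[G→φ2] = [1, 1]
r1 m[G→φ3] = [1, 1]
r1 m[G→φ5] = [1, 1]
r1 m[B→φ1] = [1, 1]
r1 m[B→φ4] = [1, 1]
r2 m[φ0→H] = [5, 6]
r2 m[φ0→M] = [2, 6]
r2 m[φ1→M] = [8, 5]
r2 m[φ1→B] = [5, 8]
r2 m[φ2→H] = [9, 5]
r2 m[φ2→G] = [9, 8]
r2 m[φ3→K] = [6, 6]
r2 m[φ3→G] = [6, 3]
r2 m[φ4→B] = [4, 7]
r2 m[φ5→G] = [3, 3]
r2 m[H→φ0] = [9, 5]
r2 m[H→φ2] = [5, 6]
r2 m[M→φ0] = [8, 5]
r2 m[M→φ1] = [2, 6]
r2 m[K→φ3] = [1, 1]
r2 m[G→φ2] = [18, 9]
r2 m[G→φ3] = [27, 24]
r2 m[G→φ5] = [54, 24]
r2 m[B→φ1] = [4, 7]
r2 m[B→φ4] = [5, 8]
r3 m[φ0→H] = [25, 30]
r3 m[φ0→M] = [18, 45]
r3 m[φ1→M] = [56, 20]
r3 m[φ1→B] = [30, 16]
r3 m[φ2→H] = [162, 90]
r3 m[φ2→G] = [45, 40]
r3 m[φ3→K] = [162, 162]
r3 m[φ3→G] = [6, 3]
r3 m[φ4→B] = [4, 7]
r3 m[φ5→G] = [3, 3]
r3 m[H→φ0] = [9, 5]
r3 m[H→φ2] = [5, 6]
r3 m[M→φ0] = [8, 5]
r3 m[M→φ1] = [2, 6]
r3 m[K→φ3] = [1, 1]
r3 m[G→φ2] = [18, 9]
r3 m[G→φ3] = [27, 24]
r3 m[G→φ5] = [54, 24]
r3 m[B→φ1] = [4, 7]
r3 m[B→φ4] = [5, 8]
r4 m[φ0→H] = [25, 30]
r4 m[φ0→M] = [18, 45]
r4 m[φ1→M] = [56, 20]
r4 m[φ1→B] = [30, 16]
r4 m[φ2→H] = [162, 90]
r4 m[φ2→G] = [45, 40]
r4 m[φ3→K] = [162, 162]
r4 m[φ3→G] = [6, 3]
r4 m[φ4→B] = [4, 7]
r4 m[φ5→G] = [3, 3]
r4 m[H→φ0] = [162, 90]
r4 m[H→φ2] = [25, 30]
r4 m[M→φ0] = [56, 20]
r4 m[M→φ1] = [18, 45]
r4 m[K→φ3] = [1, 1]
r4 m[G→φ2] = [18, 9]
r4 m[G→φ3] = [135, 120]
r4 m[G→φ5] = [270, 120]
r4 m[B→φ1] = [4, 7]
r4 m[B→φ4] = [30, 16]
r5 m[φ0→H] = [112, 120]
r5 m[φ0→M] = [324, 810]
r5 m[φ1→M] = [56, 20]
r5 m[φ1→B] = [225, 144]
r5 m[φ2→H] = [162, 90]
r5 m[φ2→G] = [225, 200]
r5 m[φ3→K] = [810, 810]
r5 m[φ3→G] = [6, 3]
r5 m[φ4→B] = [4, 7]
r5 m[φ5→G] = [3, 3]
r5 m[H→φ0] = [162, 90]
r5 m[H→φ2] = [25, 30]
r5 m[M→φ0] = [56, 20]
r5 m[M→φ1] = [18, 45]
r5 m[K→φ3] = [1, 1]
r5 m[G→φ2] = [18, 9]
r5 m[G→φ3] = [135, 120]
r5 m[G→φ5] = [270, 120]
r5 m[B→φ1] = [4, 7]
r5 m[B→φ4] = [30, 16]
r6 m[φ0→H] = [112, 120]
r6 m[φ0→M] = [324, 810]
r6 m[φ1→M] = [56, 20]
r6 m[φ1→B] = [225, 144]
r6 m[φ2→H] = [162, 90]
r6 m[φ2→G] = [225, 200]
r6 m[φ3→K] = [810, 810]
r6 m[φ3→G] = [6, 3]
r6 m[φ4→B] = [4, 7]
r6 m[φ5→G] = [3, 3]
r6 m[H→φ0] = [162, 90]
r6 m[H→φ2] = [112, 120]
r6 m[M→φ0] = [56, 20]
r6 m[M→φ1] = [324, 810]
r6 m[K→φ3] = [1, 1]
r6 m[G→φ2] = [18, 9]
r6 m[G→φ3] = [675, 600]
r6 m[G→φ5] = [1350, 600]
r6 m[B→φ1] = [4, 7]
r6 m[B→φ4] = [225, 144]
r7 m[φ0→H] = [112, 120]
r7 m[φ0→M] = [324, 810]
r7 m[φ1→M] = [56, 20]
r7 m[φ1→B] = [4050, 2592]
r7 m[φ2→H] = [162, 90]
r7 m[φ2→G] = [1008, 896]
r7 m[φ3→K] = [4050, 4050]
r7 m[φ3→G] = [6, 3]
r7 m[φ4→B] = [4, 7]
r7 m[φ5→G] = [3, 3]
r7 m[H→φ0] = [162, 90]
r7 m[H→φ2] = [112, 120]
r7 m[M→φ0] = [56, 20]
r7 m[M→φ1] = [324, 810]
r7 m[K→φ3] = [1, 1]
r7 m[G→φ2] = [18, 9]
r7 m[G→φ3] = [675, 600]
r7 m[G→φ5] = [1350, 600]
r7 m[B→φ1] = [4, 7]
r7 m[B→φ4] = [225, 144]
r8 m[φ0→H] = [112, 120]
r8 m[φ0→M] = [324, 810]
r8 m[φ1→M] = [56, 20]
r8 m[φ1→B] = [4050, 2592]
r8 m[φ2→H] = [162, 90]
r8 m[φ2→G] = [1008, 896]
r8 m[φ3→K] = [4050, 4050]
r8 m[φ3→G] = [6, 3]
r8 m[φ4→B] = [4, 7]
r8 m[φ5→G] = [3, 3]
r8 m[H→φ0] = [162, 90]
r8 m[H→φ2] = [112, 120]
r8 m[M→φ0] = [56, 20]
r8 m[M→φ1] = [324, 810]
r8 m[K→φ3] = [1, 1]
r8 m[G→φ2] = [18, 9]
r8 m[G→φ3] = [3024, 2688]
r8 m[G→φ5] = [6048, 2688]
r8 m[B→φ1] = [4, 7]
r8 m[B→φ4] = [4050, 2592]
r9 m[φ0→H] = [112, 120]
r9 m[φ0→M] = [324, 810]
r9 m[φ1→M] = [56, 20]
r9 m[φ1→B] = [4050, 2592]
r9 m[φ2→H] = [162, 90]
r9 m[φ2→G] = [1008, 896]
r9 m[φ3→K] = [18144, 18144]
r9 m[φ3→G] = [6, 3]
r9 m[φ4→B] = [4, 7]
r9 m[φ5→G] = [3, 3]
r9 m[H→φ0] = [162, 90]
r9 m[H→φ2] = [112, 120]
r9 m[M→φ0] = [56, 20]
r9 m[M→φ1] = [324, 810]
r9 m[K→φ3] = [1, 1]
r9 m[G→φ2] = [18, 9]
r9 m[G→φ3] = [3024, 2688]
r9 m[G→φ5] = [6048, 2688]
r9 m[B→φ1] = [4, 7]
r9 m[B→φ4] = [4050, 2592]
r10 m[φ0→H] = [112, 120]
r10 m[φ0→M] = [324, 810]
r10 m[φ1→M] = [56, 20]
r10 m[φ1→B] = [4050, 2592]
r10 m[φ2→H] = [162, 90]
r10 m[φ2→G] = [1008, 896]
r10 m[φ3→K] = [18144, 18144]
r10 m[φ3→G] = [6, 3]
r10 m[φ4→B] = [4, 7]
r10 m[φ5→G] = [3, 3]
r10 m[H→φ0] = [162, 90]
r10 m[H→φ2] = [112, 120]
r10 m[M→φ0] = [56, 20]
r10 m[M→φ1] = [324, 810]
r10 m[K→φ3] = [1, 1]
r10 m[G→φ2] = [18, 9]
r10 m[G→φ3] = [3024, 2688]
r10 m[G→φ5] = [6048, 2688]
r10 m[B→φ1] = [4, 7]
r10 m[B→φ4] = [4050, 2592]
fixed point reached at round 10
b[M] = ⊗ incoming = [18144, 16200]

b[M] = [18144, 16200]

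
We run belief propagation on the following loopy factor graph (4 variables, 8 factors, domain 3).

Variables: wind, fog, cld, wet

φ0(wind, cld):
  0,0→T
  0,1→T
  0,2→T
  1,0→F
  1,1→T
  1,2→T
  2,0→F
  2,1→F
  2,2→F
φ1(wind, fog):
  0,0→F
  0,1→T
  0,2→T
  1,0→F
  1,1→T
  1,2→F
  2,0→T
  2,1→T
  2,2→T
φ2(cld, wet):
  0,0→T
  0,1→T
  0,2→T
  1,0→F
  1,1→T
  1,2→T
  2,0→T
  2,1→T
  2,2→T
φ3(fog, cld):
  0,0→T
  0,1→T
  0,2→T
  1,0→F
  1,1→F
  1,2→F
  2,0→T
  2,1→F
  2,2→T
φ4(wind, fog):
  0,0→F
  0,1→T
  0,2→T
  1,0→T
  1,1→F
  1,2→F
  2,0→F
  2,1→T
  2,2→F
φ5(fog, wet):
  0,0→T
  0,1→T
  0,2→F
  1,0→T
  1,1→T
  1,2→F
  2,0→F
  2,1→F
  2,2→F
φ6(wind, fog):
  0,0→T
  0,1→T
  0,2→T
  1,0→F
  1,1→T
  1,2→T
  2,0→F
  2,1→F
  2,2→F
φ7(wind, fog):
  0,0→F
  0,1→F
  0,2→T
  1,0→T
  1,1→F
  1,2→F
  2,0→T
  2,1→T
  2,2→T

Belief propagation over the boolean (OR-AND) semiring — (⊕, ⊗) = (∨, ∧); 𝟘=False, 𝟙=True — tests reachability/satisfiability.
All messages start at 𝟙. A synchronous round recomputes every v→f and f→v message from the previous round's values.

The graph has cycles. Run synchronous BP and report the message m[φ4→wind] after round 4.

init: all messages = 𝟙 over 3 values
r1 m[φ0→wind] = [T, T, F]
r1 m[φ0→cld] = [T, T, T]
r1 m[φ1→wind] = [T, T, T]
r1 m[φ1→fog] = [T, T, T]
r1 m[φ2→cld] = [T, T, T]
r1 m[φ2→wet] = [T, T, T]
r1 m[φ3→fog] = [T, F, T]
r1 m[φ3→cld] = [T, T, T]
r1 m[φ4→wind] = [T, T, T]
r1 m[φ4→fog] = [T, T, T]
r1 m[φ5→fog] = [T, T, F]
r1 m[φ5→wet] = [T, T, F]
r1 m[φ6→wind] = [T, T, F]
r1 m[φ6→fog] = [T, T, T]
r1 m[φ7→wind] = [T, T, T]
r1 m[φ7→fog] = [T, T, T]
r1 m[wind→φ0] = [T, T, T]
r1 m[wind→φ1] = [T, T, T]
r1 m[wind→φ4] = [T, T, T]
r1 m[wind→φ6] = [T, T, T]
r1 m[wind→φ7] = [T, T, T]
r1 m[fog→φ1] = [T, T, T]
r1 m[fog→φ3] = [T, T, T]
r1 m[fog→φ4] = [T, T, T]
r1 m[fog→φ5] = [T, T, T]
r1 m[fog→φ6] = [T, T, T]
r1 m[fog→φ7] = [T, T, T]
r1 m[cld→φ0] = [T, T, T]
r1 m[cld→φ2] = [T, T, T]
r1 m[cld→φ3] = [T, T, T]
r1 m[wet→φ2] = [T, T, T]
r1 m[wet→φ5] = [T, T, T]
r2 m[φ0→wind] = [T, T, F]
r2 m[φ0→cld] = [T, T, T]
r2 m[φ1→wind] = [T, T, T]
r2 m[φ1→fog] = [T, T, T]
r2 m[φ2→cld] = [T, T, T]
r2 m[φ2→wet] = [T, T, T]
r2 m[φ3→fog] = [T, F, T]
r2 m[φ3→cld] = [T, T, T]
r2 m[φ4→wind] = [T, T, T]
r2 m[φ4→fog] = [T, T, T]
r2 m[φ5→fog] = [T, T, F]
r2 m[φ5→wet] = [T, T, F]
r2 m[φ6→wind] = [T, T, F]
r2 m[φ6→fog] = [T, T, T]
r2 m[φ7→wind] = [T, T, T]
r2 m[φ7→fog] = [T, T, T]
r2 m[wind→φ0] = [T, T, F]
r2 m[wind→φ1] = [T, T, F]
r2 m[wind→φ4] = [T, T, F]
r2 m[wind→φ6] = [T, T, F]
r2 m[wind→φ7] = [T, T, F]
r2 m[fog→φ1] = [T, F, F]
r2 m[fog→φ3] = [T, T, F]
r2 m[fog→φ4] = [T, F, F]
r2 m[fog→φ5] = [T, F, T]
r2 m[fog→φ6] = [T, F, F]
r2 m[fog→φ7] = [T, F, F]
r2 m[cld→φ0] = [T, T, T]
r2 m[cld→φ2] = [T, T, T]
r2 m[cld→φ3] = [T, T, T]
r2 m[wet→φ2] = [T, T, F]
r2 m[wet→φ5] = [T, T, T]
r3 m[φ0→wind] = [T, T, F]
r3 m[φ0→cld] = [T, T, T]
r3 m[φ1→wind] = [F, F, T]
r3 m[φ1→fog] = [F, T, T]
r3 m[φ2→cld] = [T, T, T]
r3 m[φ2→wet] = [T, T, T]
r3 m[φ3→fog] = [T, F, T]
r3 m[φ3→cld] = [T, T, T]
r3 m[φ4→wind] = [F, T, F]
r3 m[φ4→fog] = [T, T, T]
r3 m[φ5→fog] = [T, T, F]
r3 m[φ5→wet] = [T, T, F]
r3 m[φ6→wind] = [T, F, F]
r3 m[φ6→fog] = [T, T, T]
r3 m[φ7→wind] = [F, T, T]
r3 m[φ7→fog] = [T, F, T]
r3 m[wind→φ0] = [T, T, F]
r3 m[wind→φ1] = [T, T, F]
r3 m[wind→φ4] = [T, T, F]
r3 m[wind→φ6] = [T, T, F]
r3 m[wind→φ7] = [T, T, F]
r3 m[fog→φ1] = [T, F, F]
r3 m[fog→φ3] = [T, T, F]
r3 m[fog→φ4] = [T, F, F]
r3 m[fog→φ5] = [T, F, T]
r3 m[fog→φ6] = [T, F, F]
r3 m[fog→φ7] = [T, F, F]
r3 m[cld→φ0] = [T, T, T]
r3 m[cld→φ2] = [T, T, T]
r3 m[cld→φ3] = [T, T, T]
r3 m[wet→φ2] = [T, T, F]
r3 m[wet→φ5] = [T, T, T]
r4 m[φ0→wind] = [T, T, F]
r4 m[φ0→cld] = [T, T, T]
r4 m[φ1→wind] = [F, F, T]
r4 m[φ1→fog] = [F, T, T]
r4 m[φ2→cld] = [T, T, T]
r4 m[φ2→wet] = [T, T, T]
r4 m[φ3→fog] = [T, F, T]
r4 m[φ3→cld] = [T, T, T]
r4 m[φ4→wind] = [F, T, F]
r4 m[φ4→fog] = [T, T, T]
r4 m[φ5→fog] = [T, T, F]
r4 m[φ5→wet] = [T, T, F]
r4 m[φ6→wind] = [T, F, F]
r4 m[φ6→fog] = [T, T, T]
r4 m[φ7→wind] = [F, T, T]
r4 m[φ7→fog] = [T, F, T]
r4 m[wind→φ0] = [F, F, F]
r4 m[wind→φ1] = [F, F, F]
r4 m[wind→φ4] = [F, F, F]
r4 m[wind→φ6] = [F, F, F]
r4 m[wind→φ7] = [F, F, F]
r4 m[fog→φ1] = [T, F, F]
r4 m[fog→φ3] = [F, F, F]
r4 m[fog→φ4] = [F, F, F]
r4 m[fog→φ5] = [F, F, T]
r4 m[fog→φ6] = [F, F, F]
r4 m[fog→φ7] = [F, F, F]
r4 m[cld→φ0] = [T, T, T]
r4 m[cld→φ2] = [T, T, T]
r4 m[cld→φ3] = [T, T, T]
r4 m[wet→φ2] = [T, T, F]
r4 m[wet→φ5] = [T, T, T]

message @ round 4 = [F, T, F]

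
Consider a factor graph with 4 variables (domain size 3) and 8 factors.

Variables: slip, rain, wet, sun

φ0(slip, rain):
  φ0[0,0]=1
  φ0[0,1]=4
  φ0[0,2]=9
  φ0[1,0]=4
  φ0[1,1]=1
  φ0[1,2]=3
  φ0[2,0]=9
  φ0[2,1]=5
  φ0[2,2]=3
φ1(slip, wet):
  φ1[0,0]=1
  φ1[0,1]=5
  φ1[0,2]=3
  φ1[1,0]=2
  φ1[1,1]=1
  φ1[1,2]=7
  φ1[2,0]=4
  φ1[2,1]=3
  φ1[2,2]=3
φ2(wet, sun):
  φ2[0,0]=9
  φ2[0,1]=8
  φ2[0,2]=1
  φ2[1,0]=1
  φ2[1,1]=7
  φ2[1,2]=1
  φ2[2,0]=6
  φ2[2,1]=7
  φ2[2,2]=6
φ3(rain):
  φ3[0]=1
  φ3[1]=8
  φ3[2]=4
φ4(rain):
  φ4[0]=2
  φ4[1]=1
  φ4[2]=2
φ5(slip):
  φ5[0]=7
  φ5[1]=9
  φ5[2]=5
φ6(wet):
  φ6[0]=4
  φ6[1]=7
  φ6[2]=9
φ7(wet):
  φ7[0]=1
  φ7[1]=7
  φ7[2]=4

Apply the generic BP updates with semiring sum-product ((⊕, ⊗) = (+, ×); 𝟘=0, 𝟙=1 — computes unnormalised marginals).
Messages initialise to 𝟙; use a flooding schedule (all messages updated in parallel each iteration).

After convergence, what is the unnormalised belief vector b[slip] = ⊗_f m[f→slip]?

b[slip] = [3212118, 1934280, 1501830]

init: all messages = 𝟙 over 3 values
r1 m[φ0→slip] = [14, 8, 17]
r1 m[φ0→rain] = [14, 10, 15]
r1 m[φ1→slip] = [9, 10, 10]
r1 m[φ1→wet] = [7, 9, 13]
r1 m[φ2→wet] = [18, 9, 19]
r1 m[φ2→sun] = [16, 22, 8]
r1 m[φ3→rain] = [1, 8, 4]
r1 m[φ4→rain] = [2, 1, 2]
r1 m[φ5→slip] = [7, 9, 5]
r1 m[φ6→wet] = [4, 7, 9]
r1 m[φ7→wet] = [1, 7, 4]
r1 m[slip→φ0] = [1, 1, 1]
r1 m[slip→φ1] = [1, 1, 1]
r1 m[slip→φ5] = [1, 1, 1]
r1 m[rain→φ0] = [1, 1, 1]
r1 m[rain→φ3] = [1, 1, 1]
r1 m[rain→φ4] = [1, 1, 1]
r1 m[wet→φ1] = [1, 1, 1]
r1 m[wet→φ2] = [1, 1, 1]
r1 m[wet→φ6] = [1, 1, 1]
r1 m[wet→φ7] = [1, 1, 1]
r1 m[sun→φ2] = [1, 1, 1]
r2 m[φ0→slip] = [14, 8, 17]
r2 m[φ0→rain] = [14, 10, 15]
r2 m[φ1→slip] = [9, 10, 10]
r2 m[φ1→wet] = [7, 9, 13]
r2 m[φ2→wet] = [18, 9, 19]
r2 m[φ2→sun] = [16, 22, 8]
r2 m[φ3→rain] = [1, 8, 4]
r2 m[φ4→rain] = [2, 1, 2]
r2 m[φ5→slip] = [7, 9, 5]
r2 m[φ6→wet] = [4, 7, 9]
r2 m[φ7→wet] = [1, 7, 4]
r2 m[slip→φ0] = [63, 90, 50]
r2 m[slip→φ1] = [98, 72, 85]
r2 m[slip→φ5] = [126, 80, 170]
r2 m[rain→φ0] = [2, 8, 8]
r2 m[rain→φ3] = [28, 10, 30]
r2 m[rain→φ4] = [14, 80, 60]
r2 m[wet→φ1] = [72, 441, 684]
r2 m[wet→φ2] = [28, 441, 468]
r2 m[wet→φ6] = [126, 567, 988]
r2 m[wet→φ7] = [504, 567, 2223]
r2 m[sun→φ2] = [1, 1, 1]
r3 m[φ0→slip] = [106, 40, 82]
r3 m[φ0→rain] = [873, 592, 987]
r3 m[φ1→slip] = [4329, 5373, 3663]
r3 m[φ1→wet] = [582, 817, 1053]
r3 m[φ2→wet] = [18, 9, 19]
r3 m[φ2→sun] = [3501, 6587, 3277]
r3 m[φ3→rain] = [1, 8, 4]
r3 m[φ4→rain] = [2, 1, 2]
r3 m[φ5→slip] = [7, 9, 5]
r3 m[φ6→wet] = [4, 7, 9]
r3 m[φ7→wet] = [1, 7, 4]
r3 m[slip→φ0] = [63, 90, 50]
r3 m[slip→φ1] = [98, 72, 85]
r3 m[slip→φ5] = [126, 80, 170]
r3 m[rain→φ0] = [2, 8, 8]
r3 m[rain→φ3] = [28, 10, 30]
r3 m[rain→φ4] = [14, 80, 60]
r3 m[wet→φ1] = [72, 441, 684]
r3 m[wet→φ2] = [28, 441, 468]
r3 m[wet→φ6] = [126, 567, 988]
r3 m[wet→φ7] = [504, 567, 2223]
r3 m[sun→φ2] = [1, 1, 1]
r4 m[φ0→slip] = [106, 40, 82]
r4 m[φ0→rain] = [873, 592, 987]
r4 m[φ1→slip] = [4329, 5373, 3663]
r4 m[φ1→wet] = [582, 817, 1053]
r4 m[φ2→wet] = [18, 9, 19]
r4 m[φ2→sun] = [3501, 6587, 3277]
r4 m[φ3→rain] = [1, 8, 4]
r4 m[φ4→rain] = [2, 1, 2]
r4 m[φ5→slip] = [7, 9, 5]
r4 m[φ6→wet] = [4, 7, 9]
r4 m[φ7→wet] = [1, 7, 4]
r4 m[slip→φ0] = [30303, 48357, 18315]
r4 m[slip→φ1] = [742, 360, 410]
r4 m[slip→φ5] = [458874, 214920, 300366]
r4 m[rain→φ0] = [2, 8, 8]
r4 m[rain→φ3] = [1746, 592, 1974]
r4 m[rain→φ4] = [873, 4736, 3948]
r4 m[wet→φ1] = [72, 441, 684]
r4 m[wet→φ2] = [2328, 40033, 37908]
r4 m[wet→φ6] = [10476, 51471, 80028]
r4 m[wet→φ7] = [41904, 51471, 180063]
r4 m[sun→φ2] = [1, 1, 1]
r5 m[φ0→slip] = [106, 40, 82]
r5 m[φ0→rain] = [388566, 261144, 472743]
r5 m[φ1→slip] = [4329, 5373, 3663]
r5 m[φ1→wet] = [3102, 5300, 5976]
r5 m[φ2→wet] = [18, 9, 19]
r5 m[φ2→sun] = [288433, 564211, 269809]
r5 m[φ3→rain] = [1, 8, 4]
r5 m[φ4→rain] = [2, 1, 2]
r5 m[φ5→slip] = [7, 9, 5]
r5 m[φ6→wet] = [4, 7, 9]
r5 m[φ7→wet] = [1, 7, 4]
r5 m[slip→φ0] = [30303, 48357, 18315]
r5 m[slip→φ1] = [742, 360, 410]
r5 m[slip→φ5] = [458874, 214920, 300366]
r5 m[rain→φ0] = [2, 8, 8]
r5 m[rain→φ3] = [1746, 592, 1974]
r5 m[rain→φ4] = [873, 4736, 3948]
r5 m[wet→φ1] = [72, 441, 684]
r5 m[wet→φ2] = [2328, 40033, 37908]
r5 m[wet→φ6] = [10476, 51471, 80028]
r5 m[wet→φ7] = [41904, 51471, 180063]
r5 m[sun→φ2] = [1, 1, 1]
r6 m[φ0→slip] = [106, 40, 82]
r6 m[φ0→rain] = [388566, 261144, 472743]
r6 m[φ1→slip] = [4329, 5373, 3663]
r6 m[φ1→wet] = [3102, 5300, 5976]
r6 m[φ2→wet] = [18, 9, 19]
r6 m[φ2→sun] = [288433, 564211, 269809]
r6 m[φ3→rain] = [1, 8, 4]
r6 m[φ4→rain] = [2, 1, 2]
r6 m[φ5→slip] = [7, 9, 5]
r6 m[φ6→wet] = [4, 7, 9]
r6 m[φ7→wet] = [1, 7, 4]
r6 m[slip→φ0] = [30303, 48357, 18315]
r6 m[slip→φ1] = [742, 360, 410]
r6 m[slip→φ5] = [458874, 214920, 300366]
r6 m[rain→φ0] = [2, 8, 8]
r6 m[rain→φ3] = [777132, 261144, 945486]
r6 m[rain→φ4] = [388566, 2089152, 1890972]
r6 m[wet→φ1] = [72, 441, 684]
r6 m[wet→φ2] = [12408, 259700, 215136]
r6 m[wet→φ6] = [55836, 333900, 454176]
r6 m[wet→φ7] = [223344, 333900, 1021896]
r6 m[sun→φ2] = [1, 1, 1]
r7 m[φ0→slip] = [106, 40, 82]
r7 m[φ0→rain] = [388566, 261144, 472743]
r7 m[φ1→slip] = [4329, 5373, 3663]
r7 m[φ1→wet] = [3102, 5300, 5976]
r7 m[φ2→wet] = [18, 9, 19]
r7 m[φ2→sun] = [1662188, 3423116, 1562924]
r7 m[φ3→rain] = [1, 8, 4]
r7 m[φ4→rain] = [2, 1, 2]
r7 m[φ5→slip] = [7, 9, 5]
r7 m[φ6→wet] = [4, 7, 9]
r7 m[φ7→wet] = [1, 7, 4]
r7 m[slip→φ0] = [30303, 48357, 18315]
r7 m[slip→φ1] = [742, 360, 410]
r7 m[slip→φ5] = [458874, 214920, 300366]
r7 m[rain→φ0] = [2, 8, 8]
r7 m[rain→φ3] = [777132, 261144, 945486]
r7 m[rain→φ4] = [388566, 2089152, 1890972]
r7 m[wet→φ1] = [72, 441, 684]
r7 m[wet→φ2] = [12408, 259700, 215136]
r7 m[wet→φ6] = [55836, 333900, 454176]
r7 m[wet→φ7] = [223344, 333900, 1021896]
r7 m[sun→φ2] = [1, 1, 1]
r8 m[φ0→slip] = [106, 40, 82]
r8 m[φ0→rain] = [388566, 261144, 472743]
r8 m[φ1→slip] = [4329, 5373, 3663]
r8 m[φ1→wet] = [3102, 5300, 5976]
r8 m[φ2→wet] = [18, 9, 19]
r8 m[φ2→sun] = [1662188, 3423116, 1562924]
r8 m[φ3→rain] = [1, 8, 4]
r8 m[φ4→rain] = [2, 1, 2]
r8 m[φ5→slip] = [7, 9, 5]
r8 m[φ6→wet] = [4, 7, 9]
r8 m[φ7→wet] = [1, 7, 4]
r8 m[slip→φ0] = [30303, 48357, 18315]
r8 m[slip→φ1] = [742, 360, 410]
r8 m[slip→φ5] = [458874, 214920, 300366]
r8 m[rain→φ0] = [2, 8, 8]
r8 m[rain→φ3] = [777132, 261144, 945486]
r8 m[rain→φ4] = [388566, 2089152, 1890972]
r8 m[wet→φ1] = [72, 441, 684]
r8 m[wet→φ2] = [12408, 259700, 215136]
r8 m[wet→φ6] = [55836, 333900, 454176]
r8 m[wet→φ7] = [223344, 333900, 1021896]
r8 m[sun→φ2] = [1, 1, 1]
fixed point reached at round 8
b[slip] = ⊗ incoming = [3212118, 1934280, 1501830]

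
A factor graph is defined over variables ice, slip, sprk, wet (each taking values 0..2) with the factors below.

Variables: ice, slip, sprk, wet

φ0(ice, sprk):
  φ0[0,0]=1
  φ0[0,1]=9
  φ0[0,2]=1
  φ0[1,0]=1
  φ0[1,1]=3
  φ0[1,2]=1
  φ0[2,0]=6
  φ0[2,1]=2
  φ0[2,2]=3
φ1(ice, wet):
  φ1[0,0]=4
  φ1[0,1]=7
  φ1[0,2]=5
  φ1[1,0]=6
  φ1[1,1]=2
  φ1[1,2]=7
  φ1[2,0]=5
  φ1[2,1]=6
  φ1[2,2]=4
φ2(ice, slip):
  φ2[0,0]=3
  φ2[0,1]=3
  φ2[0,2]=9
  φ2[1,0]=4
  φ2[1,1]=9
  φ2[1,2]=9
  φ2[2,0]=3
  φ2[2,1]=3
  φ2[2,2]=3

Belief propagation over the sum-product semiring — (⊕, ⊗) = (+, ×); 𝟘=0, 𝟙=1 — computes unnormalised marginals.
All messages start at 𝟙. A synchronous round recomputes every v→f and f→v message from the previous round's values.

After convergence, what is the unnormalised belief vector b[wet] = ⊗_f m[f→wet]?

b[wet] = [1815, 1969, 1991]

init: all messages = 𝟙 over 3 values
r1 m[φ0→ice] = [11, 5, 11]
r1 m[φ0→sprk] = [8, 14, 5]
r1 m[φ1→ice] = [16, 15, 15]
r1 m[φ1→wet] = [15, 15, 16]
r1 m[φ2→ice] = [15, 22, 9]
r1 m[φ2→slip] = [10, 15, 21]
r1 m[ice→φ0] = [1, 1, 1]
r1 m[ice→φ1] = [1, 1, 1]
r1 m[ice→φ2] = [1, 1, 1]
r1 m[slip→φ2] = [1, 1, 1]
r1 m[sprk→φ0] = [1, 1, 1]
r1 m[wet→φ1] = [1, 1, 1]
r2 m[φ0→ice] = [11, 5, 11]
r2 m[φ0→sprk] = [8, 14, 5]
r2 m[φ1→ice] = [16, 15, 15]
r2 m[φ1→wet] = [15, 15, 16]
r2 m[φ2→ice] = [15, 22, 9]
r2 m[φ2→slip] = [10, 15, 21]
r2 m[ice→φ0] = [240, 330, 135]
r2 m[ice→φ1] = [165, 110, 99]
r2 m[ice→φ2] = [176, 75, 165]
r2 m[slip→φ2] = [1, 1, 1]
r2 m[sprk→φ0] = [1, 1, 1]
r2 m[wet→φ1] = [1, 1, 1]
r3 m[φ0→ice] = [11, 5, 11]
r3 m[φ0→sprk] = [1380, 3420, 975]
r3 m[φ1→ice] = [16, 15, 15]
r3 m[φ1→wet] = [1815, 1969, 1991]
r3 m[φ2→ice] = [15, 22, 9]
r3 m[φ2→slip] = [1323, 1698, 2754]
r3 m[ice→φ0] = [240, 330, 135]
r3 m[ice→φ1] = [165, 110, 99]
r3 m[ice→φ2] = [176, 75, 165]
r3 m[slip→φ2] = [1, 1, 1]
r3 m[sprk→φ0] = [1, 1, 1]
r3 m[wet→φ1] = [1, 1, 1]
r4 m[φ0→ice] = [11, 5, 11]
r4 m[φ0→sprk] = [1380, 3420, 975]
r4 m[φ1→ice] = [16, 15, 15]
r4 m[φ1→wet] = [1815, 1969, 1991]
r4 m[φ2→ice] = [15, 22, 9]
r4 m[φ2→slip] = [1323, 1698, 2754]
r4 m[ice→φ0] = [240, 330, 135]
r4 m[ice→φ1] = [165, 110, 99]
r4 m[ice→φ2] = [176, 75, 165]
r4 m[slip→φ2] = [1, 1, 1]
r4 m[sprk→φ0] = [1, 1, 1]
r4 m[wet→φ1] = [1, 1, 1]
fixed point reached at round 4
b[wet] = ⊗ incoming = [1815, 1969, 1991]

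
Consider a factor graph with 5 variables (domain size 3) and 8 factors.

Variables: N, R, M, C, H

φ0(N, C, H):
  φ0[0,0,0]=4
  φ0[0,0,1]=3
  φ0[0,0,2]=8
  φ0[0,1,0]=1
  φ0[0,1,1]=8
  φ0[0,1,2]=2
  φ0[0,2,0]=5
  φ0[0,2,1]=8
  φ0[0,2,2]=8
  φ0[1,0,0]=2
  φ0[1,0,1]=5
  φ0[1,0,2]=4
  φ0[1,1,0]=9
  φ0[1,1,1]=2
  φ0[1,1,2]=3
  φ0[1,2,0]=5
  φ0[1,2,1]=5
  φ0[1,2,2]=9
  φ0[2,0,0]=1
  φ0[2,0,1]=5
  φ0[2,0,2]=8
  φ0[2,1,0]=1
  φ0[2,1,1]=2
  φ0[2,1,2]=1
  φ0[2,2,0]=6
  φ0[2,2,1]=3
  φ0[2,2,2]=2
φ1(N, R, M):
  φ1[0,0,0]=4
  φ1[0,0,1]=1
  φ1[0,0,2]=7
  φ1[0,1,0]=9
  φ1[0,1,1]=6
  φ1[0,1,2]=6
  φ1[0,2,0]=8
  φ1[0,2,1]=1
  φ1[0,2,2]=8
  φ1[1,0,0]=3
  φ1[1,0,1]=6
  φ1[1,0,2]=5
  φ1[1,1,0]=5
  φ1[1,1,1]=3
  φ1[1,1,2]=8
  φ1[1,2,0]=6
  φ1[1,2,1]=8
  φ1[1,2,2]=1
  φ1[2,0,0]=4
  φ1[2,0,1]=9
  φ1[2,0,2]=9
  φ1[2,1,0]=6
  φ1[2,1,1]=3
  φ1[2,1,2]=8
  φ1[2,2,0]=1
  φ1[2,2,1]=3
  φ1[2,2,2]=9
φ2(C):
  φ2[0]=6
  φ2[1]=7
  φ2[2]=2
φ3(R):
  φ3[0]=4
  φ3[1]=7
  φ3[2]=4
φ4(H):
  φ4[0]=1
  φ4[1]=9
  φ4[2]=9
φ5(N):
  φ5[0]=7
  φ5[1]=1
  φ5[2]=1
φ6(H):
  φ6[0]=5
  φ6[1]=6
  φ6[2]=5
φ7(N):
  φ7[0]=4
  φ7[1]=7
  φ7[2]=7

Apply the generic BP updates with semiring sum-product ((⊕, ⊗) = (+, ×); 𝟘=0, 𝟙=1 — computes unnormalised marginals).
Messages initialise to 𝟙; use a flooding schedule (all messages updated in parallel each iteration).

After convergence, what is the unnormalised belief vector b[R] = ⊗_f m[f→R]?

init: all messages = 𝟙 over 3 values
r1 m[φ0→N] = [47, 44, 29]
r1 m[φ0→C] = [40, 29, 51]
r1 m[φ0→H] = [34, 41, 45]
r1 m[φ1→N] = [50, 45, 52]
r1 m[φ1→R] = [48, 54, 45]
r1 m[φ1→M] = [46, 40, 61]
r1 m[φ2→C] = [6, 7, 2]
r1 m[φ3→R] = [4, 7, 4]
r1 m[φ4→H] = [1, 9, 9]
r1 m[φ5→N] = [7, 1, 1]
r1 m[φ6→H] = [5, 6, 5]
r1 m[φ7→N] = [4, 7, 7]
r1 m[N→φ0] = [1, 1, 1]
r1 m[N→φ1] = [1, 1, 1]
r1 m[N→φ5] = [1, 1, 1]
r1 m[N→φ7] = [1, 1, 1]
r1 m[R→φ1] = [1, 1, 1]
r1 m[R→φ3] = [1, 1, 1]
r1 m[M→φ1] = [1, 1, 1]
r1 m[C→φ0] = [1, 1, 1]
r1 m[C→φ2] = [1, 1, 1]
r1 m[H→φ0] = [1, 1, 1]
r1 m[H→φ4] = [1, 1, 1]
r1 m[H→φ6] = [1, 1, 1]
r2 m[φ0→N] = [47, 44, 29]
r2 m[φ0→C] = [40, 29, 51]
r2 m[φ0→H] = [34, 41, 45]
r2 m[φ1→N] = [50, 45, 52]
r2 m[φ1→R] = [48, 54, 45]
r2 m[φ1→M] = [46, 40, 61]
r2 m[φ2→C] = [6, 7, 2]
r2 m[φ3→R] = [4, 7, 4]
r2 m[φ4→H] = [1, 9, 9]
r2 m[φ5→N] = [7, 1, 1]
r2 m[φ6→H] = [5, 6, 5]
r2 m[φ7→N] = [4, 7, 7]
r2 m[N→φ0] = [1400, 315, 364]
r2 m[N→φ1] = [1316, 308, 203]
r2 m[N→φ5] = [9400, 13860, 10556]
r2 m[N→φ7] = [16450, 1980, 1508]
r2 m[R→φ1] = [4, 7, 4]
r2 m[R→φ3] = [48, 54, 45]
r2 m[M→φ1] = [1, 1, 1]
r2 m[C→φ0] = [6, 7, 2]
r2 m[C→φ2] = [40, 29, 51]
r2 m[H→φ0] = [5, 54, 45]
r2 m[H→φ4] = [170, 246, 225]
r2 m[H→φ6] = [34, 369, 405]
r3 m[φ0→N] = [8575, 6176, 5480]
r3 m[φ0→C] = [1134840, 886032, 1466948]
r3 m[φ0→H] = [93275, 161210, 150521]
r3 m[φ1→N] = [263, 228, 259]
r3 m[φ1→R] = [24570, 36015, 29631]
r3 m[φ1→M] = [180530, 103523, 184856]
r3 m[φ2→C] = [6, 7, 2]
r3 m[φ3→R] = [4, 7, 4]
r3 m[φ4→H] = [1, 9, 9]
r3 m[φ5→N] = [7, 1, 1]
r3 m[φ6→H] = [5, 6, 5]
r3 m[φ7→N] = [4, 7, 7]
r3 m[N→φ0] = [1400, 315, 364]
r3 m[N→φ1] = [1316, 308, 203]
r3 m[N→φ5] = [9400, 13860, 10556]
r3 m[N→φ7] = [16450, 1980, 1508]
r3 m[R→φ1] = [4, 7, 4]
r3 m[R→φ3] = [48, 54, 45]
r3 m[M→φ1] = [1, 1, 1]
r3 m[C→φ0] = [6, 7, 2]
r3 m[C→φ2] = [40, 29, 51]
r3 m[H→φ0] = [5, 54, 45]
r3 m[H→φ4] = [170, 246, 225]
r3 m[H→φ6] = [34, 369, 405]
r4 m[φ0→N] = [8575, 6176, 5480]
r4 m[φ0→C] = [1134840, 886032, 1466948]
r4 m[φ0→H] = [93275, 161210, 150521]
r4 m[φ1→N] = [263, 228, 259]
r4 m[φ1→R] = [24570, 36015, 29631]
r4 m[φ1→M] = [180530, 103523, 184856]
r4 m[φ2→C] = [6, 7, 2]
r4 m[φ3→R] = [4, 7, 4]
r4 m[φ4→H] = [1, 9, 9]
r4 m[φ5→N] = [7, 1, 1]
r4 m[φ6→H] = [5, 6, 5]
r4 m[φ7→N] = [4, 7, 7]
r4 m[N→φ0] = [7364, 1596, 1813]
r4 m[N→φ1] = [240100, 43232, 38360]
r4 m[N→φ5] = [9020900, 9856896, 9935240]
r4 m[N→φ7] = [15786575, 1408128, 1419320]
r4 m[R→φ1] = [4, 7, 4]
r4 m[R→φ3] = [24570, 36015, 29631]
r4 m[M→φ1] = [1, 1, 1]
r4 m[C→φ0] = [6, 7, 2]
r4 m[C→φ2] = [1134840, 886032, 1466948]
r4 m[H→φ0] = [5, 54, 45]
r4 m[H→φ4] = [466375, 967260, 752605]
r4 m[H→φ6] = [93275, 1450890, 1354689]
r5 m[φ0→N] = [8575, 6176, 5480]
r5 m[φ0→C] = [5876703, 4626930, 7644854]
r5 m[φ0→H] = [482909, 839594, 781907]
r5 m[φ1→N] = [263, 228, 259]
r5 m[φ1→R] = [4330368, 6385932, 5228860]
r5 m[φ1→M] = [32098892, 17980704, 32858840]
r5 m[φ2→C] = [6, 7, 2]
r5 m[φ3→R] = [4, 7, 4]
r5 m[φ4→H] = [1, 9, 9]
r5 m[φ5→N] = [7, 1, 1]
r5 m[φ6→H] = [5, 6, 5]
r5 m[φ7→N] = [4, 7, 7]
r5 m[N→φ0] = [7364, 1596, 1813]
r5 m[N→φ1] = [240100, 43232, 38360]
r5 m[N→φ5] = [9020900, 9856896, 9935240]
r5 m[N→φ7] = [15786575, 1408128, 1419320]
r5 m[R→φ1] = [4, 7, 4]
r5 m[R→φ3] = [24570, 36015, 29631]
r5 m[M→φ1] = [1, 1, 1]
r5 m[C→φ0] = [6, 7, 2]
r5 m[C→φ2] = [1134840, 886032, 1466948]
r5 m[H→φ0] = [5, 54, 45]
r5 m[H→φ4] = [466375, 967260, 752605]
r5 m[H→φ6] = [93275, 1450890, 1354689]
r6 m[φ0→N] = [8575, 6176, 5480]
r6 m[φ0→C] = [5876703, 4626930, 7644854]
r6 m[φ0→H] = [482909, 839594, 781907]
r6 m[φ1→N] = [263, 228, 259]
r6 m[φ1→R] = [4330368, 6385932, 5228860]
r6 m[φ1→M] = [32098892, 17980704, 32858840]
r6 m[φ2→C] = [6, 7, 2]
r6 m[φ3→R] = [4, 7, 4]
r6 m[φ4→H] = [1, 9, 9]
r6 m[φ5→N] = [7, 1, 1]
r6 m[φ6→H] = [5, 6, 5]
r6 m[φ7→N] = [4, 7, 7]
r6 m[N→φ0] = [7364, 1596, 1813]
r6 m[N→φ1] = [240100, 43232, 38360]
r6 m[N→φ5] = [9020900, 9856896, 9935240]
r6 m[N→φ7] = [15786575, 1408128, 1419320]
r6 m[R→φ1] = [4, 7, 4]
r6 m[R→φ3] = [4330368, 6385932, 5228860]
r6 m[M→φ1] = [1, 1, 1]
r6 m[C→φ0] = [6, 7, 2]
r6 m[C→φ2] = [5876703, 4626930, 7644854]
r6 m[H→φ0] = [5, 54, 45]
r6 m[H→φ4] = [2414545, 5037564, 3909535]
r6 m[H→φ6] = [482909, 7556346, 7037163]
r7 m[φ0→N] = [8575, 6176, 5480]
r7 m[φ0→C] = [5876703, 4626930, 7644854]
r7 m[φ0→H] = [482909, 839594, 781907]
r7 m[φ1→N] = [263, 228, 259]
r7 m[φ1→R] = [4330368, 6385932, 5228860]
r7 m[φ1→M] = [32098892, 17980704, 32858840]
r7 m[φ2→C] = [6, 7, 2]
r7 m[φ3→R] = [4, 7, 4]
r7 m[φ4→H] = [1, 9, 9]
r7 m[φ5→N] = [7, 1, 1]
r7 m[φ6→H] = [5, 6, 5]
r7 m[φ7→N] = [4, 7, 7]
r7 m[N→φ0] = [7364, 1596, 1813]
r7 m[N→φ1] = [240100, 43232, 38360]
r7 m[N→φ5] = [9020900, 9856896, 9935240]
r7 m[N→φ7] = [15786575, 1408128, 1419320]
r7 m[R→φ1] = [4, 7, 4]
r7 m[R→φ3] = [4330368, 6385932, 5228860]
r7 m[M→φ1] = [1, 1, 1]
r7 m[C→φ0] = [6, 7, 2]
r7 m[C→φ2] = [5876703, 4626930, 7644854]
r7 m[H→φ0] = [5, 54, 45]
r7 m[H→φ4] = [2414545, 5037564, 3909535]
r7 m[H→φ6] = [482909, 7556346, 7037163]
fixed point reached at round 7
b[R] = ⊗ incoming = [17321472, 44701524, 20915440]

b[R] = [17321472, 44701524, 20915440]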